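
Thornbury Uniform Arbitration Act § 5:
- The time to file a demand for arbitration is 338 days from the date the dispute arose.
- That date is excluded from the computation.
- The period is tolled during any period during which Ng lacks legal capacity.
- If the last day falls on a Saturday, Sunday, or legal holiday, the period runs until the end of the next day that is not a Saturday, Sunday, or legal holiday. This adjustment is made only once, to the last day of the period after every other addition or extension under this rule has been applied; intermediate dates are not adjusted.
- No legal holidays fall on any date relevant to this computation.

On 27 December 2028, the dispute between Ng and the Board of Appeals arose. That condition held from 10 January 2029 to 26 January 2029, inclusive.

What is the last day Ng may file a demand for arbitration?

December 17, 2029

338 days after 27 December 2028 is November 30, 2029.
From January 10, 2029 through January 26, 2029 inclusive is 17 days; tolling adds 17 days: November 30, 2029 + 17 days = December 17, 2029.
December 17, 2029 is a Monday and not a legal holiday, so no extension applies.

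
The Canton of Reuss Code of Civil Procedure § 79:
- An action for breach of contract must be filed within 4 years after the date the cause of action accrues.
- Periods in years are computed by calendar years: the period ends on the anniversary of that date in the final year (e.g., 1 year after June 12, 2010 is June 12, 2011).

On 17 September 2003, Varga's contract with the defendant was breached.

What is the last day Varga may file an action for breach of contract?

4 years after 17 September 2003 is September 17, 2007.

September 17, 2007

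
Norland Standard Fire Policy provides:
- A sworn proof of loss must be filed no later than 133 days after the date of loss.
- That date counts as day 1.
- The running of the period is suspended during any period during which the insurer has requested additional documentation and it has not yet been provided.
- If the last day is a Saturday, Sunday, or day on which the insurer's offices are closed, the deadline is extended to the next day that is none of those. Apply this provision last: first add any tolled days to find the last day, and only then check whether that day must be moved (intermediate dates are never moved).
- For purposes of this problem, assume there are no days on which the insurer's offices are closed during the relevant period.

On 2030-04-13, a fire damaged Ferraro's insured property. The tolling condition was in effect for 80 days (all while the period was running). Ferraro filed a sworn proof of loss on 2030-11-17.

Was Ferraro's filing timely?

No

Counting 2030-04-13 as day 1, day 133 is August 23, 2030.
Tolling adds 80 days: August 23, 2030 + 80 days = November 11, 2030.
November 11, 2030 is a Monday and not a day on which the insurer's offices are closed, so no extension applies.
The deadline is November 11, 2030; the filing on November 17, 2030 is after that date.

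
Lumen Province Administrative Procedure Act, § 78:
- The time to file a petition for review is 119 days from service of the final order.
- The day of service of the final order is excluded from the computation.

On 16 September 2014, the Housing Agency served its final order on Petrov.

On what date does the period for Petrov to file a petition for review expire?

119 days after 16 September 2014 is January 13, 2015.

January 13, 2015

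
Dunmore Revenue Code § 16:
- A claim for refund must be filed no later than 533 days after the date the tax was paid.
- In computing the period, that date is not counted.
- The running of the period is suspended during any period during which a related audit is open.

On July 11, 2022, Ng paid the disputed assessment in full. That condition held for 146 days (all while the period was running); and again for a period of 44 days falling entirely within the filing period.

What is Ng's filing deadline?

July 3, 2024

533 days after July 11, 2022 is December 26, 2023.
Tolling adds 146 days: December 26, 2023 + 146 days = May 20, 2024.
Tolling adds 44 days: May 20, 2024 + 44 days = July 3, 2024.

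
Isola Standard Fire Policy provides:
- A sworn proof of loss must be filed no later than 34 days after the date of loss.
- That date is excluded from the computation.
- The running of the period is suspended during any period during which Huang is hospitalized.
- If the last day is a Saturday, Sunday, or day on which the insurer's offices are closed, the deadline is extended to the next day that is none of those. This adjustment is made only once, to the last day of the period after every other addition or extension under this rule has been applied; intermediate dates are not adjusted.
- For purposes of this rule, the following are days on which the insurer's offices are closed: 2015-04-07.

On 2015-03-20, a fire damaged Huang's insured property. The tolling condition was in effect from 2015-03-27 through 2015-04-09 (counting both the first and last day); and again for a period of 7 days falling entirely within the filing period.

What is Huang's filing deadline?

May 14, 2015

34 days after 2015-03-20 is April 23, 2015.
From March 27, 2015 through April 9, 2015 inclusive is 14 days; tolling adds 14 days: April 23, 2015 + 14 days = May 7, 2015.
Tolling adds 7 days: May 7, 2015 + 7 days = May 14, 2015.
May 14, 2015 is a Thursday and not a day on which the insurer's offices are closed, so no extension applies.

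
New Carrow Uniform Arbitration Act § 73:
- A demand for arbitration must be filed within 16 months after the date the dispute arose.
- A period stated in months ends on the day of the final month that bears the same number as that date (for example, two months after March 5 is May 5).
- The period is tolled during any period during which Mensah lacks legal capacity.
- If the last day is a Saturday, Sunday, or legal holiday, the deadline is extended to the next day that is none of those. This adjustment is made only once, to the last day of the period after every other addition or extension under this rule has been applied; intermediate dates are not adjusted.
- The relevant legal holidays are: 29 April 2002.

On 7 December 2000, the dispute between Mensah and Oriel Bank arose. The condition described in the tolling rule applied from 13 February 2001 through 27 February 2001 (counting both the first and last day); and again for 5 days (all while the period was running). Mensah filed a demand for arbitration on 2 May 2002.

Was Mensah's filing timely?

No

16 months after 7 December 2000 is April 7, 2002.
From February 13, 2001 through February 27, 2001 inclusive is 15 days; tolling adds 15 days: April 7, 2002 + 15 days = April 22, 2002.
Tolling adds 5 days: April 22, 2002 + 5 days = April 27, 2002.
April 27, 2002 is Saturday; April 28, 2002 is Sunday; April 29, 2002 is a listed holiday. The next qualifying day is April 30, 2002.
The deadline is April 30, 2002; the filing on May 2, 2002 is after that date.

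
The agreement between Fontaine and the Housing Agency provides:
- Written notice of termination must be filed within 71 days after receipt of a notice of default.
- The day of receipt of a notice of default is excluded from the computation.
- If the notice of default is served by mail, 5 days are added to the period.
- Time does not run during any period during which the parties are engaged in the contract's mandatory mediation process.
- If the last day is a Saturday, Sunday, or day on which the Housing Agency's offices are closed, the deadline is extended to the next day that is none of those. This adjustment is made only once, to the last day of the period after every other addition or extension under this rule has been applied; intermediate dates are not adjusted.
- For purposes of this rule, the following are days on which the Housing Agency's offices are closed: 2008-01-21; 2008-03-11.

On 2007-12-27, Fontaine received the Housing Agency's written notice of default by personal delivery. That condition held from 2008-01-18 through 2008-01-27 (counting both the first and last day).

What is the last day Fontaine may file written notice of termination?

March 17, 2008

71 days after 2007-12-27 is March 7, 2008.
Service was not by mail, so no mail extension applies.
From January 18, 2008 through January 27, 2008 inclusive is 10 days; tolling adds 10 days: March 7, 2008 + 10 days = March 17, 2008.
March 17, 2008 is a Monday and not a day on which the Housing Agency's offices are closed, so no extension applies.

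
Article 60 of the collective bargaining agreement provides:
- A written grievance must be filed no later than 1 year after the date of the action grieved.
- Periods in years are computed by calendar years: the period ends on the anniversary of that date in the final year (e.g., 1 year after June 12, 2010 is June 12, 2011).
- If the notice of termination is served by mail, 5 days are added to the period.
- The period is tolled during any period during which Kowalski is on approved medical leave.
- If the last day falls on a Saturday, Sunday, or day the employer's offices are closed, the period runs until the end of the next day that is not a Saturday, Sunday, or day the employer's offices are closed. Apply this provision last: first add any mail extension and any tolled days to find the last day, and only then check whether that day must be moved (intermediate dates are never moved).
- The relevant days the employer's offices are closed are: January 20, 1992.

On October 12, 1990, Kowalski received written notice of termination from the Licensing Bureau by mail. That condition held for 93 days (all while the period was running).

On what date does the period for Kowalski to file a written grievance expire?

January 21, 1992

1 year after October 12, 1990 is October 12, 1991.
Service was by mail, adding 5 days: October 12, 1991 + 5 days = October 17, 1991.
Tolling adds 93 days: October 17, 1991 + 93 days = January 18, 1992.
January 18, 1992 is Saturday; January 19, 1992 is Sunday; January 20, 1992 is a listed holiday. The next qualifying day is January 21, 1992.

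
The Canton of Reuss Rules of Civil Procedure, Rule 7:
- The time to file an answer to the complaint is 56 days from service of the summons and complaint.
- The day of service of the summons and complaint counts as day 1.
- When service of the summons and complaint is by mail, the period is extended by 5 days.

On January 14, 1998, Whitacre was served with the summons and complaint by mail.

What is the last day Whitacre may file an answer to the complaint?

Counting January 14, 1998 as day 1, day 56 is March 10, 1998.
Service was by mail, adding 5 days: March 10, 1998 + 5 days = March 15, 1998.

March 15, 1998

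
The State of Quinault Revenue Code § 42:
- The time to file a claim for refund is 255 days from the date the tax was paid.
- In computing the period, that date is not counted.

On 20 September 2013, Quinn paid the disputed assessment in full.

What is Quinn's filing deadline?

255 days after 20 September 2013 is June 2, 2014.

June 2, 2014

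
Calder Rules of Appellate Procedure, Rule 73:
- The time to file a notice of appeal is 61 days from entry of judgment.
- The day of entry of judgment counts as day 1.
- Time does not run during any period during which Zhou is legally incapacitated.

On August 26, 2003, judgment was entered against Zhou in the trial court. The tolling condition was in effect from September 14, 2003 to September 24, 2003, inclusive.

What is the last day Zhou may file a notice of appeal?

November 5, 2003

Counting August 26, 2003 as day 1, day 61 is October 25, 2003.
From September 14, 2003 through September 24, 2003 inclusive is 11 days; tolling adds 11 days: October 25, 2003 + 11 days = November 5, 2003.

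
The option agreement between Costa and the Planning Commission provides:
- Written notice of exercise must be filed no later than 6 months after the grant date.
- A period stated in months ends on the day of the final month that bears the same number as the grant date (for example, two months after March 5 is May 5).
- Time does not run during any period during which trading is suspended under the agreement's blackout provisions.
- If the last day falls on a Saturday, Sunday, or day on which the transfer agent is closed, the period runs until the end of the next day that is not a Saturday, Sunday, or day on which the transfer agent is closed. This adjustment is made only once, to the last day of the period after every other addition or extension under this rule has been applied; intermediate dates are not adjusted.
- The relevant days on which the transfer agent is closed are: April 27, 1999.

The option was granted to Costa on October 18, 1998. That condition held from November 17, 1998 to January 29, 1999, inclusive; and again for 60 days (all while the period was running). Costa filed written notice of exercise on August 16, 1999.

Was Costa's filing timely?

Yes

6 months after October 18, 1998 is April 18, 1999.
From November 17, 1998 through January 29, 1999 inclusive is 74 days; tolling adds 74 days: April 18, 1999 + 74 days = July 1, 1999.
Tolling adds 60 days: July 1, 1999 + 60 days = August 30, 1999.
August 30, 1999 is a Monday and not a day on which the transfer agent is closed, so no extension applies.
The deadline is August 30, 1999; the filing on August 16, 1999 is on or before that date.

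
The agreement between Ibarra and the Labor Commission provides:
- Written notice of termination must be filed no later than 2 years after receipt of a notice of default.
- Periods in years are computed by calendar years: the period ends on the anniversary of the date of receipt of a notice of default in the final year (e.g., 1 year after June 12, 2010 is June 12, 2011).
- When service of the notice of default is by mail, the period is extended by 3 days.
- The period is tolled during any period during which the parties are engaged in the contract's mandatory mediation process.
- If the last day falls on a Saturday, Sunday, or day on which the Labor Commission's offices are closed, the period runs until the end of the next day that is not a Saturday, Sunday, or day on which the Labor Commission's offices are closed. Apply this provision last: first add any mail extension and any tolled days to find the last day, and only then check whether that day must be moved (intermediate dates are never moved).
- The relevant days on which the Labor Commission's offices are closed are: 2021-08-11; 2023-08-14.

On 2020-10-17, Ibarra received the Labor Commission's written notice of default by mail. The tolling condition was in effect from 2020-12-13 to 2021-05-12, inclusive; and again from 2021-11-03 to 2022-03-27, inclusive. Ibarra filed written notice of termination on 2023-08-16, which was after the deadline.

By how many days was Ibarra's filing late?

1 day

2 years after 2020-10-17 is October 17, 2022.
Service was by mail, adding 3 days: October 17, 2022 + 3 days = October 20, 2022.
From December 13, 2020 through May 12, 2021 inclusive is 151 days; tolling adds 151 days: October 20, 2022 + 151 days = March 20, 2023.
From November 3, 2021 through March 27, 2022 inclusive is 145 days; tolling adds 145 days: March 20, 2023 + 145 days = August 12, 2023.
August 12, 2023 is Saturday; August 13, 2023 is Sunday; August 14, 2023 is a listed holiday. The next qualifying day is August 15, 2023.
The deadline is August 15, 2023; from August 15, 2023 to August 16, 2023 is 1 days.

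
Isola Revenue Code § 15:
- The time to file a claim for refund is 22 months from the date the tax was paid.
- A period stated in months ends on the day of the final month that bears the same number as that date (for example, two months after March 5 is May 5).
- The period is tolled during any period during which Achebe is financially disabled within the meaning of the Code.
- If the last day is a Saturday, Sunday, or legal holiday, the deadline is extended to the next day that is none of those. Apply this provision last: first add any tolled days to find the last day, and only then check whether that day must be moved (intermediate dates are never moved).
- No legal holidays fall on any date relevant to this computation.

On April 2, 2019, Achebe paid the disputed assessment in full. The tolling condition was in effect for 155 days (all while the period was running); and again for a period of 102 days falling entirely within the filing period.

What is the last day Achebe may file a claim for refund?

October 18, 2021

22 months after April 2, 2019 is February 2, 2021.
Tolling adds 155 days: February 2, 2021 + 155 days = July 7, 2021.
Tolling adds 102 days: July 7, 2021 + 102 days = October 17, 2021.
October 17, 2021 is Sunday. The next qualifying day is October 18, 2021.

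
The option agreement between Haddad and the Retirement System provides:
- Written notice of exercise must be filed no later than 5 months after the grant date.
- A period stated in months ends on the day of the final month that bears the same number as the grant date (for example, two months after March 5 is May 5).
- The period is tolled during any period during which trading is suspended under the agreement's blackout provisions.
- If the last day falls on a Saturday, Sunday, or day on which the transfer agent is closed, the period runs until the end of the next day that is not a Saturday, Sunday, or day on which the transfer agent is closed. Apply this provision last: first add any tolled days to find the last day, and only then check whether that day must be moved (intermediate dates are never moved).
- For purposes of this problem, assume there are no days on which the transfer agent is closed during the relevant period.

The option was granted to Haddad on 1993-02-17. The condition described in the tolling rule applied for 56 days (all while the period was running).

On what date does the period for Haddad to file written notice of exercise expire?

September 13, 1993

5 months after 1993-02-17 is July 17, 1993.
Tolling adds 56 days: July 17, 1993 + 56 days = September 11, 1993.
September 11, 1993 is Saturday; September 12, 1993 is Sunday. The next qualifying day is September 13, 1993.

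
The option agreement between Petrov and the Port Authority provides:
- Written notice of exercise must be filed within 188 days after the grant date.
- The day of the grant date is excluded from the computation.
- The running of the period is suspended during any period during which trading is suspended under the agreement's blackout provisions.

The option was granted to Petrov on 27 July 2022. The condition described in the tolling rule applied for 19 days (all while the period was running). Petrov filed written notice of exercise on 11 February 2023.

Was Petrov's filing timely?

Yes

188 days after 27 July 2022 is January 31, 2023.
Tolling adds 19 days: January 31, 2023 + 19 days = February 19, 2023.
The deadline is February 19, 2023; the filing on February 11, 2023 is on or before that date.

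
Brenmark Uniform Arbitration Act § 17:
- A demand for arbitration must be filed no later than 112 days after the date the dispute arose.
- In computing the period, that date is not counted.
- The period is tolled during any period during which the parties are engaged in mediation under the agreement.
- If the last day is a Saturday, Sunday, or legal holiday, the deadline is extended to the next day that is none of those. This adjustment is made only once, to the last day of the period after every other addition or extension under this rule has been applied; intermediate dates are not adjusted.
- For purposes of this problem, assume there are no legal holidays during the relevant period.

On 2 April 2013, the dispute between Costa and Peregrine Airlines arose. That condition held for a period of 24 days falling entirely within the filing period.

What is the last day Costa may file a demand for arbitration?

112 days after 2 April 2013 is July 23, 2013.
Tolling adds 24 days: July 23, 2013 + 24 days = August 16, 2013.
August 16, 2013 is a Friday and not a legal holiday, so no extension applies.

August 16, 2013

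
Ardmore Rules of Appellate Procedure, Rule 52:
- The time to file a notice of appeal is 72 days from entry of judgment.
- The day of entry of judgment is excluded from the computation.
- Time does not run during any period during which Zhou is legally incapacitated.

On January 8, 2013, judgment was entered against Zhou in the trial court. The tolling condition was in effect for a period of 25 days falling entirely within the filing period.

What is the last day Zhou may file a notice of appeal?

72 days after January 8, 2013 is March 21, 2013.
Tolling adds 25 days: March 21, 2013 + 25 days = April 15, 2013.

April 15, 2013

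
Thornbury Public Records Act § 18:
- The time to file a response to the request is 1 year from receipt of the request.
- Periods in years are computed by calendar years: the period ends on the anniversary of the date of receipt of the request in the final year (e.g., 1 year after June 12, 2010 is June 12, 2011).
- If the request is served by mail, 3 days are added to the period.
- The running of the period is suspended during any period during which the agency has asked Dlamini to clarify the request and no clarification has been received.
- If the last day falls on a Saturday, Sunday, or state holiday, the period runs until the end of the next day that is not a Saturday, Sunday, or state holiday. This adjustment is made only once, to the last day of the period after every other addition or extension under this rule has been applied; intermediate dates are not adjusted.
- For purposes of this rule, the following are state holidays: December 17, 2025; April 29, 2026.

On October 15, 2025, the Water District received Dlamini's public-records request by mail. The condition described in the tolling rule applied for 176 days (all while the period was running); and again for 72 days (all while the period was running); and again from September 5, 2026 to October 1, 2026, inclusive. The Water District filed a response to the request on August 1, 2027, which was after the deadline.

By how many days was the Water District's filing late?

1 year after October 15, 2025 is October 15, 2026.
Service was by mail, adding 3 days: October 15, 2026 + 3 days = October 18, 2026.
Tolling adds 176 days: October 18, 2026 + 176 days = April 12, 2027.
Tolling adds 72 days: April 12, 2027 + 72 days = June 23, 2027.
From September 5, 2026 through October 1, 2026 inclusive is 27 days; tolling adds 27 days: June 23, 2027 + 27 days = July 20, 2027.
July 20, 2027 is a Tuesday and not a state holiday, so no extension applies.
The deadline is July 20, 2027; from July 20, 2027 to August 1, 2027 is 12 days.

12 days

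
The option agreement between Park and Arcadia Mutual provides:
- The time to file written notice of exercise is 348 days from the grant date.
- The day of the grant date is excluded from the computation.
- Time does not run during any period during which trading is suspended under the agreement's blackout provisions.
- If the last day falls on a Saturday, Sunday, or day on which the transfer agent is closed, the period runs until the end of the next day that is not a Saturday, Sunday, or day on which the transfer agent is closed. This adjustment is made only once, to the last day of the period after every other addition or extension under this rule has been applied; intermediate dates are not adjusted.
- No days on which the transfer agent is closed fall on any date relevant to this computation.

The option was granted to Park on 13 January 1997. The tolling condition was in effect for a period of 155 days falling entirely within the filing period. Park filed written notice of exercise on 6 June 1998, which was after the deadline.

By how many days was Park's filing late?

348 days after 13 January 1997 is December 27, 1997.
Tolling adds 155 days: December 27, 1997 + 155 days = May 31, 1998.
May 31, 1998 is Sunday. The next qualifying day is June 1, 1998.
The deadline is June 1, 1998; from June 1, 1998 to June 6, 1998 is 5 days.

5 days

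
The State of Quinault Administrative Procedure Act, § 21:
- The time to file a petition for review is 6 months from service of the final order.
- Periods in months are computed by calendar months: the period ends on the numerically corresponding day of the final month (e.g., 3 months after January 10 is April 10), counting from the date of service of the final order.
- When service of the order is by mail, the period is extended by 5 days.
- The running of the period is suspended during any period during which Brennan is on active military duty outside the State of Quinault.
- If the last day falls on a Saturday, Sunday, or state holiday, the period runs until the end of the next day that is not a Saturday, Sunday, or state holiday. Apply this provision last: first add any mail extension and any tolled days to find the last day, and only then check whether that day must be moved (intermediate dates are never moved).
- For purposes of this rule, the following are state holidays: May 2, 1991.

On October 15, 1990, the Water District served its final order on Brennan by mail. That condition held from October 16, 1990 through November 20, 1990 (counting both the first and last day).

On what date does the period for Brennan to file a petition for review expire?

May 27, 1991

6 months after October 15, 1990 is April 15, 1991.
Service was by mail, adding 5 days: April 15, 1991 + 5 days = April 20, 1991.
From October 16, 1990 through November 20, 1990 inclusive is 36 days; tolling adds 36 days: April 20, 1991 + 36 days = May 26, 1991.
May 26, 1991 is Sunday. The next qualifying day is May 27, 1991.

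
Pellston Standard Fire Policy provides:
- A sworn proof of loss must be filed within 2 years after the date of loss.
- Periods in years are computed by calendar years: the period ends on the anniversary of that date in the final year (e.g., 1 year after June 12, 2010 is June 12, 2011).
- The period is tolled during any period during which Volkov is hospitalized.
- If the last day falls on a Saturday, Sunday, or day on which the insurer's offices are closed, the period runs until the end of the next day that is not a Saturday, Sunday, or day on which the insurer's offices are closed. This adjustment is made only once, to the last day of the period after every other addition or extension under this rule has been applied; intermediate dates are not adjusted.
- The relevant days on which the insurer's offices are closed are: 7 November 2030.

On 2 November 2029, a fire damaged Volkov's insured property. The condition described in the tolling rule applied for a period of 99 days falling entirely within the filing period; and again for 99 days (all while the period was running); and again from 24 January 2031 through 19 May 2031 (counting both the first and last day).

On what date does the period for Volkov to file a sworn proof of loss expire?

September 13, 2032

2 years after 2 November 2029 is November 2, 2031.
Tolling adds 99 days: November 2, 2031 + 99 days = February 9, 2032.
Tolling adds 99 days: February 9, 2032 + 99 days = May 18, 2032.
From January 24, 2031 through May 19, 2031 inclusive is 116 days; tolling adds 116 days: May 18, 2032 + 116 days = September 11, 2032.
September 11, 2032 is Saturday; September 12, 2032 is Sunday. The next qualifying day is September 13, 2032.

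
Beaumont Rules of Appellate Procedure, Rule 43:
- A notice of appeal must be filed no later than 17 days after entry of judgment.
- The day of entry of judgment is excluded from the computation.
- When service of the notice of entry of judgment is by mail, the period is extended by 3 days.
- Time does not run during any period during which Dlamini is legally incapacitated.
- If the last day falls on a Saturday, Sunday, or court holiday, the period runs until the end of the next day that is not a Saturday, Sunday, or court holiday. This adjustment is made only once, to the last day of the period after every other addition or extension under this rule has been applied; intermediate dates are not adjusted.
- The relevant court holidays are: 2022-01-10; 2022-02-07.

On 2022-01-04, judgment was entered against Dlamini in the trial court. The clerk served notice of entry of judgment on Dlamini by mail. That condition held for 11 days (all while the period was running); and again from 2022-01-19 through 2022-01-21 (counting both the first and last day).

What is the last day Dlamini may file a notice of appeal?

17 days after 2022-01-04 is January 21, 2022.
Service was by mail, adding 3 days: January 21, 2022 + 3 days = January 24, 2022.
Tolling adds 11 days: January 24, 2022 + 11 days = February 4, 2022.
From January 19, 2022 through January 21, 2022 inclusive is 3 days; tolling adds 3 days: February 4, 2022 + 3 days = February 7, 2022.
February 7, 2022 is a listed holiday. The next qualifying day is February 8, 2022.

February 8, 2022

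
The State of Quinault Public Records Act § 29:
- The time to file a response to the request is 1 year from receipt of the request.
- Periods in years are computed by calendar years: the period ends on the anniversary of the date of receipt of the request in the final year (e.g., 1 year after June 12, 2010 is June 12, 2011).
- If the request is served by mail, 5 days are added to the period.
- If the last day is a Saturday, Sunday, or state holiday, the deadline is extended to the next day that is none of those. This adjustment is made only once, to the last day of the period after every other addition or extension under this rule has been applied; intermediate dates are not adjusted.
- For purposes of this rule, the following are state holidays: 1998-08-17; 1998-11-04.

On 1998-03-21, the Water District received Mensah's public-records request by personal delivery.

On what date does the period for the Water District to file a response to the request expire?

1 year after 1998-03-21 is March 21, 1999.
Service was not by mail, so no mail extension applies.
March 21, 1999 is Sunday. The next qualifying day is March 22, 1999.

March 22, 1999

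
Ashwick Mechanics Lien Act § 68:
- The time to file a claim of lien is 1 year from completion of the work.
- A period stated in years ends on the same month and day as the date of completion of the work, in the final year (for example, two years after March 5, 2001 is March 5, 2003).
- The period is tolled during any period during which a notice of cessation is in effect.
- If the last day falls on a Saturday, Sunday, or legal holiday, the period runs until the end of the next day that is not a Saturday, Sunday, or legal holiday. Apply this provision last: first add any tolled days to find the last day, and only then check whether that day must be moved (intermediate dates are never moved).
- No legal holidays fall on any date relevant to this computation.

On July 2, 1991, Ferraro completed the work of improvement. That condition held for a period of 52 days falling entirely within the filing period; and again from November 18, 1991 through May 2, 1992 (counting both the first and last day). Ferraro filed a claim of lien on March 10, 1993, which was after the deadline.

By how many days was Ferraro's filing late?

1 year after July 2, 1991 is July 2, 1992.
Tolling adds 52 days: July 2, 1992 + 52 days = August 23, 1992.
From November 18, 1991 through May 2, 1992 inclusive is 167 days; tolling adds 167 days: August 23, 1992 + 167 days = February 6, 1993.
February 6, 1993 is Saturday; February 7, 1993 is Sunday. The next qualifying day is February 8, 1993.
The deadline is February 8, 1993; from February 8, 1993 to March 10, 1993 is 30 days.

30 days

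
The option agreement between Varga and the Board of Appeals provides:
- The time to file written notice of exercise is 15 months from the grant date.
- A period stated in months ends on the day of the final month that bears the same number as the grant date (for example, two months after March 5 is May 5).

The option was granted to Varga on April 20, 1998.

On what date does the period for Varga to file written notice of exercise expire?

July 20, 1999

15 months after April 20, 1998 is July 20, 1999.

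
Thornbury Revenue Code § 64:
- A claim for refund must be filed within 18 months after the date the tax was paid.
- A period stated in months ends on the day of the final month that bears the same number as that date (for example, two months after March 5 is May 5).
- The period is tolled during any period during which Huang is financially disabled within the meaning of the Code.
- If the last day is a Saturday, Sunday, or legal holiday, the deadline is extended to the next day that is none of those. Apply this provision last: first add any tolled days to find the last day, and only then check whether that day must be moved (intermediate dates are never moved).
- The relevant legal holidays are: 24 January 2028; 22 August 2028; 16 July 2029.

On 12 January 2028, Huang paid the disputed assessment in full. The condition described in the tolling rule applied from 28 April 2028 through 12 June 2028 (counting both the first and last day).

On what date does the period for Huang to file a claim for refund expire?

18 months after 12 January 2028 is July 12, 2029.
From April 28, 2028 through June 12, 2028 inclusive is 46 days; tolling adds 46 days: July 12, 2029 + 46 days = August 27, 2029.
August 27, 2029 is a Monday and not a legal holiday, so no extension applies.

August 27, 2029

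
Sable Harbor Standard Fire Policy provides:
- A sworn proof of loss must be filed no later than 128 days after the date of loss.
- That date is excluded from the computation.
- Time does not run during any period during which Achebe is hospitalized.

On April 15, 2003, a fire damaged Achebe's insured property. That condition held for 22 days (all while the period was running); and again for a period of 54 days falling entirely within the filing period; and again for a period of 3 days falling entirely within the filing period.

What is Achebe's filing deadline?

128 days after April 15, 2003 is August 21, 2003.
Tolling adds 22 days: August 21, 2003 + 22 days = September 12, 2003.
Tolling adds 54 days: September 12, 2003 + 54 days = November 5, 2003.
Tolling adds 3 days: November 5, 2003 + 3 days = November 8, 2003.

November 8, 2003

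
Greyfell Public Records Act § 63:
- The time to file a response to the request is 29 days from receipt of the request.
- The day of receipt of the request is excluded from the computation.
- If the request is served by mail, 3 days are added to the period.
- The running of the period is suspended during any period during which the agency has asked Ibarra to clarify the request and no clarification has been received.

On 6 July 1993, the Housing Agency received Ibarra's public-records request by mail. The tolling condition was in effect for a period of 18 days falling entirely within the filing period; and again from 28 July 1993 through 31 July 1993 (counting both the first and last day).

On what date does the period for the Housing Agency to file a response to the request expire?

August 29, 1993

29 days after 6 July 1993 is August 4, 1993.
Service was by mail, adding 3 days: August 4, 1993 + 3 days = August 7, 1993.
Tolling adds 18 days: August 7, 1993 + 18 days = August 25, 1993.
From July 28, 1993 through July 31, 1993 inclusive is 4 days; tolling adds 4 days: August 25, 1993 + 4 days = August 29, 1993.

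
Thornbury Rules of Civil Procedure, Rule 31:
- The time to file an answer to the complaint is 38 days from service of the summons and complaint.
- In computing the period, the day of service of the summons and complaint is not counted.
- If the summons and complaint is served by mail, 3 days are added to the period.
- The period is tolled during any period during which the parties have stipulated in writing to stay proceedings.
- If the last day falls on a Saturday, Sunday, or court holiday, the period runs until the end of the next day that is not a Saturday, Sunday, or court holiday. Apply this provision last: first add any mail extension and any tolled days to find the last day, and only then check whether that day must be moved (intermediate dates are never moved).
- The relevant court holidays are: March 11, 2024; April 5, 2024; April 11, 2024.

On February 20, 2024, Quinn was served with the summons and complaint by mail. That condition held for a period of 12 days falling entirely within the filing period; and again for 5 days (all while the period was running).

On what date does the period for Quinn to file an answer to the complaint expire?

38 days after February 20, 2024 is March 29, 2024.
Service was by mail, adding 3 days: March 29, 2024 + 3 days = April 1, 2024.
Tolling adds 12 days: April 1, 2024 + 12 days = April 13, 2024.
Tolling adds 5 days: April 13, 2024 + 5 days = April 18, 2024.
April 18, 2024 is a Thursday and not a court holiday, so no extension applies.

April 18, 2024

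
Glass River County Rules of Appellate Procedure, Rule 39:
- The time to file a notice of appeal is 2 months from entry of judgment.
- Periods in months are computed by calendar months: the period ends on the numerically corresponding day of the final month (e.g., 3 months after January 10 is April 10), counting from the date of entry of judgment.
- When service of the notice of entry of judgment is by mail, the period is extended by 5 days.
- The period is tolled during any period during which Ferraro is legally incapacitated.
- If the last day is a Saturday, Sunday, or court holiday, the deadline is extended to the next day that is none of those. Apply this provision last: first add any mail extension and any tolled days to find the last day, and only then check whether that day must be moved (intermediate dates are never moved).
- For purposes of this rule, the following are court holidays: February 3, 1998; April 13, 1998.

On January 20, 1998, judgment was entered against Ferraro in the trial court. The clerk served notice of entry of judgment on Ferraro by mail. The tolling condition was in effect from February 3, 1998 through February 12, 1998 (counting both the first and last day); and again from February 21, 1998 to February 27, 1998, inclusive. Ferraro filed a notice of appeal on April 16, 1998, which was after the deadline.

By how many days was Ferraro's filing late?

2 months after January 20, 1998 is March 20, 1998.
Service was by mail, adding 5 days: March 20, 1998 + 5 days = March 25, 1998.
From February 3, 1998 through February 12, 1998 inclusive is 10 days; tolling adds 10 days: March 25, 1998 + 10 days = April 4, 1998.
From February 21, 1998 through February 27, 1998 inclusive is 7 days; tolling adds 7 days: April 4, 1998 + 7 days = April 11, 1998.
April 11, 1998 is Saturday; April 12, 1998 is Sunday; April 13, 1998 is a listed holiday. The next qualifying day is April 14, 1998.
The deadline is April 14, 1998; from April 14, 1998 to April 16, 1998 is 2 days.

2 days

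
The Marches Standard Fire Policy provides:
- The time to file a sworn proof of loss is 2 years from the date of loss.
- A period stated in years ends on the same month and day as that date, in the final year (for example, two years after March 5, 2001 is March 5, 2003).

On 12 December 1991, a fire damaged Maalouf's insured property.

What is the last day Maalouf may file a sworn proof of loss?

2 years after 12 December 1991 is December 12, 1993.

December 12, 1993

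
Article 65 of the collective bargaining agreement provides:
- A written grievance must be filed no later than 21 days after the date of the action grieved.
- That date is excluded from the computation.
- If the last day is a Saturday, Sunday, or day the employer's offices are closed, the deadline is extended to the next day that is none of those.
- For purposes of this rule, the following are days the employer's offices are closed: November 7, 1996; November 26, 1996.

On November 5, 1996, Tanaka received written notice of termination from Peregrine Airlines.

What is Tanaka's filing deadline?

November 27, 1996

21 days after November 5, 1996 is November 26, 1996.
November 26, 1996 is a listed holiday. The next qualifying day is November 27, 1996.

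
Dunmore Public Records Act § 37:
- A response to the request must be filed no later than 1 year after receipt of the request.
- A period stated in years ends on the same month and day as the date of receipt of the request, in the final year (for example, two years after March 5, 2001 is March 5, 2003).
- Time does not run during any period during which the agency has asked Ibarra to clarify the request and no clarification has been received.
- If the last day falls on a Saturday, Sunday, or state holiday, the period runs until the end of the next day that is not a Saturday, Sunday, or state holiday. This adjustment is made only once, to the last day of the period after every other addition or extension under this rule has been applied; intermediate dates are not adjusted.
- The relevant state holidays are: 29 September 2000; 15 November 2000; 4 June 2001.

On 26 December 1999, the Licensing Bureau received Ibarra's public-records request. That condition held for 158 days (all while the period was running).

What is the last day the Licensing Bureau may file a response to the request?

June 5, 2001

1 year after 26 December 1999 is December 26, 2000.
Tolling adds 158 days: December 26, 2000 + 158 days = June 2, 2001.
June 2, 2001 is Saturday; June 3, 2001 is Sunday; June 4, 2001 is a listed holiday. The next qualifying day is June 5, 2001.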